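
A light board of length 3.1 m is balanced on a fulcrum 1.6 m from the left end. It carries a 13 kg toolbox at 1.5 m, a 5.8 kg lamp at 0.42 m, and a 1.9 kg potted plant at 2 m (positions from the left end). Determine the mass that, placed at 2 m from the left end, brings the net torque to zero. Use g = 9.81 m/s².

m ≈ 18.5 kg

Taking torques about the fulcrum (at 1.6 m from the left end):
Toolbox: 13 × 9.81 = 127.5 N down at 1.5 m → arm 0.1 m, τ = 127.5 × 0.1 = 12.75 N·m counterclockwise.
Lamp: 5.8 × 9.81 = 56.9 N down at 0.42 m → arm 1.18 m, τ = 56.9 × 1.18 = 67.14 N·m counterclockwise.
Potted plant: 1.9 × 9.81 = 18.64 N down at 2 m → arm 0.4 m, τ = 18.64 × 0.4 = 7.456 N·m clockwise.
Net moment of known loads = 72.43 N·m counterclockwise.
An unknown mass m at 2 m has arm 0.4 m; its moment is m·g·0.4 clockwise.
Setting net torque to zero: m × 9.81 × 0.4 = 72.43 → m = 72.43 / (9.81 × 0.4) = 18.5 kg.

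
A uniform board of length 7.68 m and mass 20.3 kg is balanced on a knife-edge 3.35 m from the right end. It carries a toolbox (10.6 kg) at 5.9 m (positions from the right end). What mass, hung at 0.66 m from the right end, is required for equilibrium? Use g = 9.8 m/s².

Taking torques about the knife-edge (at 3.35 m from the right end):
Beam weight: 20.3 × 9.8 = 198.9 N down at 3.84 m → arm 0.49 m, τ = 198.9 × 0.49 = 97.46 N·m counterclockwise.
Toolbox: 10.6 × 9.8 = 103.9 N down at 5.9 m → arm 2.55 m, τ = 103.9 × 2.55 = 264.9 N·m counterclockwise.
Net moment of known loads = 362.4 N·m counterclockwise.
An unknown mass m at 0.66 m has arm 2.69 m; its moment is m·g·2.69 clockwise.
Setting net torque to zero: m × 9.8 × 2.69 = 362.4 → m = 362.4 / (9.8 × 2.69) = 13.7 kg.

m ≈ 13.7 kg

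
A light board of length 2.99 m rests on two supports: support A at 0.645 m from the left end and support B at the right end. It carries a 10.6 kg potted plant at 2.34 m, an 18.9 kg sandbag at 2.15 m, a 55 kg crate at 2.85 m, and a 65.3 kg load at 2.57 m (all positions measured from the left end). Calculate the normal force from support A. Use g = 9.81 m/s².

Take moments about support B.
Potted plant: 10.6 × 9.81 = 104 N down at 2.34 m → arm 0.65 m, τ = 104 × 0.65 = 67.6 N·m counterclockwise.
Sandbag: 18.9 × 9.81 = 185.4 N down at 2.15 m → arm 0.84 m, τ = 185.4 × 0.84 = 155.7 N·m counterclockwise.
Crate: 55 × 9.81 = 539.6 N down at 2.85 m → arm 0.14 m, τ = 539.6 × 0.14 = 75.54 N·m counterclockwise.
Load: 65.3 × 9.81 = 640.6 N down at 2.57 m → arm 0.42 m, τ = 640.6 × 0.42 = 269.1 N·m counterclockwise.
Net load moment about support B = 567.9 N·m counterclockwise.
Reaction R at support A is upward at 0.645 m, arm 2.345 m → moment R × 2.345 clockwise.
Στ = 0 ⇒ R × 2.345 = 567.9 ⇒ R = 242 N.

R_A ≈ 242 N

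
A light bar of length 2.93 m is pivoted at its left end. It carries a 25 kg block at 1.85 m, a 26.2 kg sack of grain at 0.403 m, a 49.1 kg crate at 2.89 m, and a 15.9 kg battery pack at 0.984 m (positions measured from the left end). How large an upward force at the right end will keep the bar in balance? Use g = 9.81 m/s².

Choose the left end as the axis so the unknown pivot reaction has zero arm there.
Block: 25 × 9.81 = 245.2 N down at 1.85 m → arm 1.85 m, τ = 245.2 × 1.85 = 453.6 N·m clockwise.
Sack of grain: 26.2 × 9.81 = 257 N down at 0.403 m → arm 0.403 m, τ = 257 × 0.403 = 103.6 N·m clockwise.
Crate: 49.1 × 9.81 = 481.7 N down at 2.89 m → arm 2.89 m, τ = 481.7 × 2.89 = 1392 N·m clockwise.
Battery pack: 15.9 × 9.81 = 156 N down at 0.984 m → arm 0.984 m, τ = 156 × 0.984 = 153.5 N·m clockwise.
Net moment of the loads = 2103 N·m clockwise.
The upward force F acts at the right end, arm 2.93 m, giving F × 2.93 counterclockwise.
Στ = 0 ⇒ F × 2.93 = 2103 ⇒ F = 2103 / 2.93 = 718 N.

F ≈ 718 N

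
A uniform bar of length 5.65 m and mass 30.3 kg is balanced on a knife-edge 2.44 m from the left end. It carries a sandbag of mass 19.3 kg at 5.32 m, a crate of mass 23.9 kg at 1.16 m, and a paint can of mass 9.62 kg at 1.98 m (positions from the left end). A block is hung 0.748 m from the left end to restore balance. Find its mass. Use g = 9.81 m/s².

m ≈ 19 kg

About the knife-edge (at 2.44 m from the left end):
Beam weight: 30.3 × 9.81 = 297.2 N down at 2.825 m → arm 0.385 m, τ = 297.2 × 0.385 = 114.4 N·m clockwise.
Sandbag: 19.3 × 9.81 = 189.3 N down at 5.32 m → arm 2.88 m, τ = 189.3 × 2.88 = 545.2 N·m clockwise.
Crate: 23.9 × 9.81 = 234.5 N down at 1.16 m → arm 1.28 m, τ = 234.5 × 1.28 = 300.2 N·m counterclockwise.
Paint can: 9.62 × 9.81 = 94.37 N down at 1.98 m → arm 0.46 m, τ = 94.37 × 0.46 = 43.41 N·m counterclockwise.
Net moment of known loads = 316 N·m clockwise.
An unknown mass m at 0.748 m has arm 1.692 m; its moment is m·g·1.692 counterclockwise.
Setting net torque to zero: m × 9.81 × 1.692 = 316 → m = 316 / (9.81 × 1.692) = 19 kg.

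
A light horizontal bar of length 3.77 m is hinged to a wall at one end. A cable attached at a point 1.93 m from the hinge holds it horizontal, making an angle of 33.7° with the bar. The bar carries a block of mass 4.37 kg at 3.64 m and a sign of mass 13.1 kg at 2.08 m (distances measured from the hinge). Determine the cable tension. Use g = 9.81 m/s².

T ≈ 395 N

About the hinge:
Block: 4.37 × 9.81 = 42.87 N down at 3.64 m → arm 3.64 m, τ = 42.87 × 3.64 = 156 N·m clockwise.
Sign: 13.1 × 9.81 = 128.5 N down at 2.08 m → arm 2.08 m, τ = 128.5 × 2.08 = 267.3 N·m clockwise.
Total clockwise load moment = 423.3 N·m.
The cable tension T acts at 1.93 m; only its component perpendicular to the bar, T sinθ, produces torque. sin 33.7° = 0.5548.
Στ = 0 ⇒ T × 1.93 × 0.5548 = 423.3 ⇒ T = 423.3 / 1.071 = 395 N.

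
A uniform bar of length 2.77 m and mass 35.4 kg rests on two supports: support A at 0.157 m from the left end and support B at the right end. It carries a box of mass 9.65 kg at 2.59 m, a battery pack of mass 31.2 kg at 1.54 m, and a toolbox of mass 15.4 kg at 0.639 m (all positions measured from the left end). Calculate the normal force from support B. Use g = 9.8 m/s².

R_B ≈ 441 N

Taking torques about support A:
Beam weight: 35.4 × 9.8 = 346.9 N down at 1.385 m → arm 1.228 m, τ = 346.9 × 1.228 = 426 N·m clockwise.
Box: 9.65 × 9.8 = 94.57 N down at 2.59 m → arm 2.433 m, τ = 94.57 × 2.433 = 230.1 N·m clockwise.
Battery pack: 31.2 × 9.8 = 305.8 N down at 1.54 m → arm 1.383 m, τ = 305.8 × 1.383 = 422.9 N·m clockwise.
Toolbox: 15.4 × 9.8 = 150.9 N down at 0.639 m → arm 0.482 m, τ = 150.9 × 0.482 = 72.73 N·m clockwise.
Net load moment about support A = 1152 N·m clockwise.
Reaction R at support B is upward at 2.77 m, arm 2.613 m → moment R × 2.613 counterclockwise.
Setting net torque to zero: R × 2.613 = 1152 → R = 441 N.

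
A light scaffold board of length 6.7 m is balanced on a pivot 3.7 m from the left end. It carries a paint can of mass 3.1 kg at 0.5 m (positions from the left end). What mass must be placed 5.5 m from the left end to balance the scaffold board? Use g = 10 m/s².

Sum moments about the pivot (at 3.7 m from the left end) (the support reaction has zero arm there).
Paint can: 3.1 × 10 = 31 N down at 0.5 m → arm 3.2 m, τ = 31 × 3.2 = 99.2 N·m counterclockwise.
Net moment of known loads = 99.2 N·m counterclockwise.
An unknown mass m at 5.5 m has arm 1.8 m; its moment is m·g·1.8 clockwise.
Balancing moments: m × 10 × 1.8 = 99.2, giving m = 99.2 / (10 × 1.8) = 5.51 kg.

m ≈ 5.51 kg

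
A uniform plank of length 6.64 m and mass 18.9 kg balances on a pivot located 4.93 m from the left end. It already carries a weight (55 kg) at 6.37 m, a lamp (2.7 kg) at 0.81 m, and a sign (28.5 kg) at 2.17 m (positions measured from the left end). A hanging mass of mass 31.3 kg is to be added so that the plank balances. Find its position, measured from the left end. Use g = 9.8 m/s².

Choose the pivot (at 4.93 m from the left end) as the axis so the support reaction has zero arm there.
Beam weight: 18.9 × 9.8 = 185.2 N down at 3.32 m → arm 1.61 m, τ = 185.2 × 1.61 = 298.2 N·m counterclockwise.
Weight: 55 × 9.8 = 539 N down at 6.37 m → arm 1.44 m, τ = 539 × 1.44 = 776.2 N·m clockwise.
Lamp: 2.7 × 9.8 = 26.46 N down at 0.81 m → arm 4.12 m, τ = 26.46 × 4.12 = 109 N·m counterclockwise.
Sign: 28.5 × 9.8 = 279.3 N down at 2.17 m → arm 2.76 m, τ = 279.3 × 2.76 = 770.9 N·m counterclockwise.
Net moment of existing loads = 401.9 N·m counterclockwise.
The hanging mass weighs 31.3 × 9.8 = 306.7 N and must supply an equal clockwise moment, so its lever arm about the pivot is 401.9 / 306.7 = 1.31 m.
That puts it at 4.93 + 1.31 = 6.24 m from the left end.

x ≈ 6.24 m from the left end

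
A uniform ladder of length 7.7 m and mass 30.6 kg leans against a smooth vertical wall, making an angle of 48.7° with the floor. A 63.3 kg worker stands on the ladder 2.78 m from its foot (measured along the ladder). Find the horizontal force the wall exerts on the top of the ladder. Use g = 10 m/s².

Sum moments about the foot of the ladder (the floor normal and friction both act there and drop out).
Ladder weight 30.6×10 = 306 N acts at 3.85 m along the ladder; its horizontal arm is 3.85·cos48.7° = 2.541 m → τ = 777.5 N·m clockwise.
Worker: 63.3×10 = 633 N at 2.78 m → arm 1.835 m → τ = 1162 N·m clockwise.
Wall normal N acts horizontally at the top; its moment arm is the height L sinθ = 7.7·sin48.7° = 5.785 m, counterclockwise.
Balancing moments: N × 5.785 = 1940, giving N = 335 N.

N_wall ≈ 335 N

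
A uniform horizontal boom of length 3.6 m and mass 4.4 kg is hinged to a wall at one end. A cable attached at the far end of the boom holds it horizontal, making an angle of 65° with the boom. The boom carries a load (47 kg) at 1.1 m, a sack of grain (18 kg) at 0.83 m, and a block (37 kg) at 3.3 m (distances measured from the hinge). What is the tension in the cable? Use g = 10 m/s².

T ≈ 603 N

Take moments about the hinge.
Beam weight: 4.4 × 10 = 44 N down at 1.8 m → arm 1.8 m, τ = 44 × 1.8 = 79.2 N·m clockwise.
Load: 47 × 10 = 470 N down at 1.1 m → arm 1.1 m, τ = 470 × 1.1 = 517 N·m clockwise.
Sack of grain: 18 × 10 = 180 N down at 0.83 m → arm 0.83 m, τ = 180 × 0.83 = 149.4 N·m clockwise.
Block: 37 × 10 = 370 N down at 3.3 m → arm 3.3 m, τ = 370 × 3.3 = 1221 N·m clockwise.
Total clockwise load moment = 1967 N·m.
The cable tension T acts at 3.6 m; only its component perpendicular to the boom, T sinθ, produces torque. sin 65° = 0.9063.
Setting net torque to zero: T × 3.6 × 0.9063 = 1967 → T = 1967 / 3.263 = 603 N.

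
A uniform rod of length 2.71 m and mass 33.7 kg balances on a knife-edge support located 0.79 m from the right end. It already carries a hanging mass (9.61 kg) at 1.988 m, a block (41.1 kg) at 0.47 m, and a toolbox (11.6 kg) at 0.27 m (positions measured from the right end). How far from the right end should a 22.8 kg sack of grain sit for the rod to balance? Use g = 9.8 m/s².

x ≈ 0.291 m from the right end

About the knife-edge support (at 0.79 m from the right end):
Beam weight: 33.7 × 9.8 = 330.3 N down at 1.355 m → arm 0.565 m, τ = 330.3 × 0.565 = 186.6 N·m counterclockwise.
Hanging mass: 9.61 × 9.8 = 94.18 N down at 1.988 m → arm 1.198 m, τ = 94.18 × 1.198 = 112.8 N·m counterclockwise.
Block: 41.1 × 9.8 = 402.8 N down at 0.47 m → arm 0.32 m, τ = 402.8 × 0.32 = 128.9 N·m clockwise.
Toolbox: 11.6 × 9.8 = 113.7 N down at 0.27 m → arm 0.52 m, τ = 113.7 × 0.52 = 59.12 N·m clockwise.
Net moment of existing loads = 111.4 N·m counterclockwise.
The sack of grain weighs 22.8 × 9.8 = 223.4 N and must supply an equal clockwise moment, so its lever arm about the knife-edge support is 111.4 / 223.4 = 0.499 m.
That puts it at 0.79 − 0.499 = 0.291 m from the right end.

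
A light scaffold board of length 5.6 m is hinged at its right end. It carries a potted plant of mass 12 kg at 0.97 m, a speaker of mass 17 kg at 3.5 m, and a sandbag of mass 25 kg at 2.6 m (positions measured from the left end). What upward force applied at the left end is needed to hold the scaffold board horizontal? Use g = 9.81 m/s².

F ≈ 291 N

Sum moments about the right end (the unknown pivot reaction has zero arm there).
Potted plant: 12 × 9.81 = 117.7 N down at 0.97 m → arm 4.63 m, τ = 117.7 × 4.63 = 545 N·m counterclockwise.
Speaker: 17 × 9.81 = 166.8 N down at 3.5 m → arm 2.1 m, τ = 166.8 × 2.1 = 350.3 N·m counterclockwise.
Sandbag: 25 × 9.81 = 245.2 N down at 2.6 m → arm 3 m, τ = 245.2 × 3 = 735.6 N·m counterclockwise.
Net moment of the loads = 1631 N·m counterclockwise.
The upward force F acts at the left end, arm 5.6 m, giving F × 5.6 clockwise.
For rotational equilibrium, F × 5.6 = 1631, so F = 1631 / 5.6 = 291 N.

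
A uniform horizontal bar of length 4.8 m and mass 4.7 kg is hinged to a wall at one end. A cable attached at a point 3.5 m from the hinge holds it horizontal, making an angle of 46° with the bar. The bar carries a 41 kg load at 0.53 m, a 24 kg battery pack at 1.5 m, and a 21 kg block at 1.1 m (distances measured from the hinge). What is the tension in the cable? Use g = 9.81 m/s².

Choose the hinge as the axis so the unknown hinge reaction has zero arm there.
Beam weight: 4.7 × 9.81 = 46.11 N down at 2.4 m → arm 2.4 m, τ = 46.11 × 2.4 = 110.7 N·m clockwise.
Load: 41 × 9.81 = 402.2 N down at 0.53 m → arm 0.53 m, τ = 402.2 × 0.53 = 213.2 N·m clockwise.
Battery pack: 24 × 9.81 = 235.4 N down at 1.5 m → arm 1.5 m, τ = 235.4 × 1.5 = 353.1 N·m clockwise.
Block: 21 × 9.81 = 206 N down at 1.1 m → arm 1.1 m, τ = 206 × 1.1 = 226.6 N·m clockwise.
Total clockwise load moment = 903.6 N·m.
The cable tension T acts at 3.5 m; only its component perpendicular to the bar, T sinθ, produces torque. sin 46° = 0.7193.
Setting net torque to zero: T × 3.5 × 0.7193 = 903.6 → T = 903.6 / 2.518 = 359 N.

T ≈ 359 N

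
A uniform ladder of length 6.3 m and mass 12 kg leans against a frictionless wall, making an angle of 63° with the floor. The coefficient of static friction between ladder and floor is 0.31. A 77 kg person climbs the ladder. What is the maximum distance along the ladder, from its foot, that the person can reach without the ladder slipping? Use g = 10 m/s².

d ≈ 3.94 m

Take moments about the foot of the ladder.
Ladder weight 12×10 = 120 N acts at 3.15 m along the ladder; its horizontal arm is 3.15·cos63° = 1.43 m → τ = 171.6 N·m clockwise.
Person weight 77×10 = 770 N at distance d → arm d·cos63° → τ = 770·d·0.454 clockwise.
Wall normal N at the top has arm L sinθ = 5.613 m counterclockwise, so Στ = 0 gives N·5.613 = 171.6 + 349.6·d.
ΣFy = 0 ⇒ N_floor = 890 N, so the maximum friction is μ_s·N_floor = 0.31×890 = 275.9 N. ΣFx = 0 ⇒ N_wall = f, so at the slipping point N = 275.9 N.
Substituting: 275.9×5.613 = 171.6 + 349.6·d ⇒ d = (1549 − 171.6) / 349.6 = 3.94 m.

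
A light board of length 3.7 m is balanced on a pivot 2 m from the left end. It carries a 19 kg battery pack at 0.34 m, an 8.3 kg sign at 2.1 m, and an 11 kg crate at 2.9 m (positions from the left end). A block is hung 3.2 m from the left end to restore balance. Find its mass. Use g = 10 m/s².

About the pivot (at 2 m from the left end):
Battery pack: 19 × 10 = 190 N down at 0.34 m → arm 1.66 m, τ = 190 × 1.66 = 315.4 N·m counterclockwise.
Sign: 8.3 × 10 = 83 N down at 2.1 m → arm 0.1 m, τ = 83 × 0.1 = 8.3 N·m clockwise.
Crate: 11 × 10 = 110 N down at 2.9 m → arm 0.9 m, τ = 110 × 0.9 = 99 N·m clockwise.
Net moment of known loads = 208.1 N·m counterclockwise.
An unknown mass m at 3.2 m has arm 1.2 m; its moment is m·g·1.2 clockwise.
Στ = 0 ⇒ m × 10 × 1.2 = 208.1 ⇒ m = 208.1 / (10 × 1.2) = 17.3 kg.

m ≈ 17.3 kg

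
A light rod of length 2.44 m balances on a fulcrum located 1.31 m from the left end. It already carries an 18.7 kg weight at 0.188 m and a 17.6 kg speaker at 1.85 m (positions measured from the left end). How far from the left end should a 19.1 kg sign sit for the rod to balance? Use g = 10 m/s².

x ≈ 1.91 m from the left end

Taking torques about the fulcrum (at 1.31 m from the left end):
Weight: 18.7 × 10 = 187 N down at 0.188 m → arm 1.122 m, τ = 187 × 1.122 = 209.8 N·m counterclockwise.
Speaker: 17.6 × 10 = 176 N down at 1.85 m → arm 0.54 m, τ = 176 × 0.54 = 95.04 N·m clockwise.
Net moment of existing loads = 114.8 N·m counterclockwise.
The sign weighs 19.1 × 10 = 191 N and must supply an equal clockwise moment, so its lever arm about the fulcrum is 114.8 / 191 = 0.601 m.
That puts it at 1.31 + 0.601 = 1.91 m from the left end.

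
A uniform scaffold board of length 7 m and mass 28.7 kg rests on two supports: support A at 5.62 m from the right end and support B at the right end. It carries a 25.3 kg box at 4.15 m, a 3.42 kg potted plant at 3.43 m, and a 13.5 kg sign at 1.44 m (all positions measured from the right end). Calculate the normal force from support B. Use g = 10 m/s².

Sum moments about support A (its reaction then has zero moment arm).
Beam weight: 28.7 × 10 = 287 N down at 3.5 m → arm 2.12 m, τ = 287 × 2.12 = 608.4 N·m clockwise.
Box: 25.3 × 10 = 253 N down at 4.15 m → arm 1.47 m, τ = 253 × 1.47 = 371.9 N·m clockwise.
Potted plant: 3.42 × 10 = 34.2 N down at 3.43 m → arm 2.19 m, τ = 34.2 × 2.19 = 74.9 N·m clockwise.
Sign: 13.5 × 10 = 135 N down at 1.44 m → arm 4.18 m, τ = 135 × 4.18 = 564.3 N·m clockwise.
Net load moment about support A = 1620 N·m clockwise.
Reaction R at support B is upward at 0 m, arm 5.62 m → moment R × 5.62 counterclockwise.
Στ = 0 ⇒ R × 5.62 = 1620 ⇒ R = 288 N.

R_B ≈ 288 N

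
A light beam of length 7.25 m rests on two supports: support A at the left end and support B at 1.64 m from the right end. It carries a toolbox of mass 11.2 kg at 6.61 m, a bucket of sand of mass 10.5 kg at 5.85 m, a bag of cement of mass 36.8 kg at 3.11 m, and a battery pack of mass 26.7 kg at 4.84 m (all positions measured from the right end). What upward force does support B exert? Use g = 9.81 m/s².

Taking torques about support A:
Toolbox: 11.2 × 9.81 = 109.9 N down at 6.61 m → arm 0.64 m, τ = 109.9 × 0.64 = 70.34 N·m clockwise.
Bucket of sand: 10.5 × 9.81 = 103 N down at 5.85 m → arm 1.4 m, τ = 103 × 1.4 = 144.2 N·m clockwise.
Bag of cement: 36.8 × 9.81 = 361 N down at 3.11 m → arm 4.14 m, τ = 361 × 4.14 = 1495 N·m clockwise.
Battery pack: 26.7 × 9.81 = 261.9 N down at 4.84 m → arm 2.41 m, τ = 261.9 × 2.41 = 631.2 N·m clockwise.
Net load moment about support A = 2341 N·m clockwise.
Reaction R at support B is upward at 1.64 m, arm 5.61 m → moment R × 5.61 counterclockwise.
Setting net torque to zero: R × 5.61 = 2341 → R = 417 N.

R_B ≈ 417 N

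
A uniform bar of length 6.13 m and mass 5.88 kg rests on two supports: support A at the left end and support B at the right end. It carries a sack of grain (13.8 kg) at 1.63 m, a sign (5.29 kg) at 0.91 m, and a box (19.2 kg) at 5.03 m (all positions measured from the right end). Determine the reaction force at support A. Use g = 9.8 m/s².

R_A ≈ 227 N

Choose support B as the axis so its reaction then has zero moment arm.
Beam weight: 5.88 × 9.8 = 57.62 N down at 3.065 m → arm 3.065 m, τ = 57.62 × 3.065 = 176.6 N·m counterclockwise.
Sack of grain: 13.8 × 9.8 = 135.2 N down at 1.63 m → arm 1.63 m, τ = 135.2 × 1.63 = 220.4 N·m counterclockwise.
Sign: 5.29 × 9.8 = 51.84 N down at 0.91 m → arm 0.91 m, τ = 51.84 × 0.91 = 47.17 N·m counterclockwise.
Box: 19.2 × 9.8 = 188.2 N down at 5.03 m → arm 5.03 m, τ = 188.2 × 5.03 = 946.6 N·m counterclockwise.
Net load moment about support B = 1391 N·m counterclockwise.
Reaction R at support A is upward at 6.13 m, arm 6.13 m → moment R × 6.13 clockwise.
Balancing moments: R × 6.13 = 1391, giving R = 227 N.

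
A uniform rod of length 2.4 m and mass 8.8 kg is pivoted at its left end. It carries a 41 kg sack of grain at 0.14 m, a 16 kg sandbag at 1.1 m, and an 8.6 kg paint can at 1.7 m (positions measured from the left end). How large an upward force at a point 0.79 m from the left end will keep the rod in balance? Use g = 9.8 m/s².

Choose the left end as the axis so the unknown pivot reaction has zero arm there.
Beam weight: 8.8 × 9.8 = 86.24 N down at 1.2 m → arm 1.2 m, τ = 86.24 × 1.2 = 103.5 N·m clockwise.
Sack of grain: 41 × 9.8 = 401.8 N down at 0.14 m → arm 0.14 m, τ = 401.8 × 0.14 = 56.25 N·m clockwise.
Sandbag: 16 × 9.8 = 156.8 N down at 1.1 m → arm 1.1 m, τ = 156.8 × 1.1 = 172.5 N·m clockwise.
Paint can: 8.6 × 9.8 = 84.28 N down at 1.7 m → arm 1.7 m, τ = 84.28 × 1.7 = 143.3 N·m clockwise.
Net moment of the loads = 475.6 N·m clockwise.
The upward force F acts at a point 0.79 m from the left end, arm 0.79 m, giving F × 0.79 counterclockwise.
Balancing moments: F × 0.79 = 475.6, giving F = 475.6 / 0.79 = 602 N.

F ≈ 602 N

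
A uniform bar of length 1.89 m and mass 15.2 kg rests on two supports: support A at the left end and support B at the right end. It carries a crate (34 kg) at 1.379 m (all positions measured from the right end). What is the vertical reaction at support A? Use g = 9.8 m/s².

Sum moments about support B (its reaction then has zero moment arm).
Beam weight: 15.2 × 9.8 = 149 N down at 0.945 m → arm 0.945 m, τ = 149 × 0.945 = 140.8 N·m counterclockwise.
Crate: 34 × 9.8 = 333.2 N down at 1.379 m → arm 1.379 m, τ = 333.2 × 1.379 = 459.5 N·m counterclockwise.
Net load moment about support B = 600.3 N·m counterclockwise.
Reaction R at support A is upward at 1.89 m, arm 1.89 m → moment R × 1.89 clockwise.
For rotational equilibrium, R × 1.89 = 600.3, so R = 318 N.

R_A ≈ 318 N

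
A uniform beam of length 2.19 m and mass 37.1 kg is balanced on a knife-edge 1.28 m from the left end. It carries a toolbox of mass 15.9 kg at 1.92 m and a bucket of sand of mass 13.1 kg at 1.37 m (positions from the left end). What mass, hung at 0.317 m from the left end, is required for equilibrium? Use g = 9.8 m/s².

m ≈ 4.66 kg

Taking torques about the knife-edge (at 1.28 m from the left end):
Beam weight: 37.1 × 9.8 = 363.6 N down at 1.095 m → arm 0.185 m, τ = 363.6 × 0.185 = 67.27 N·m counterclockwise.
Toolbox: 15.9 × 9.8 = 155.8 N down at 1.92 m → arm 0.64 m, τ = 155.8 × 0.64 = 99.71 N·m clockwise.
Bucket of sand: 13.1 × 9.8 = 128.4 N down at 1.37 m → arm 0.09 m, τ = 128.4 × 0.09 = 11.56 N·m clockwise.
Net moment of known loads = 44 N·m clockwise.
An unknown mass m at 0.317 m has arm 0.963 m; its moment is m·g·0.963 counterclockwise.
Setting net torque to zero: m × 9.8 × 0.963 = 44 → m = 44 / (9.8 × 0.963) = 4.66 kg.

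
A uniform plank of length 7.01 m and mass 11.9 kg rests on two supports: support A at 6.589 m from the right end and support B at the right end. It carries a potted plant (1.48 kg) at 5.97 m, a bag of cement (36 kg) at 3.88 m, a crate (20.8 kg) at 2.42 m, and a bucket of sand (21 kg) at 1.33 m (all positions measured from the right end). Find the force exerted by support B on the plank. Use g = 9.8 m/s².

R_B ≈ 494 N

Taking torques about support A:
Beam weight: 11.9 × 9.8 = 116.6 N down at 3.505 m → arm 3.084 m, τ = 116.6 × 3.084 = 359.6 N·m clockwise.
Potted plant: 1.48 × 9.8 = 14.5 N down at 5.97 m → arm 0.619 m, τ = 14.5 × 0.619 = 8.976 N·m clockwise.
Bag of cement: 36 × 9.8 = 352.8 N down at 3.88 m → arm 2.709 m, τ = 352.8 × 2.709 = 955.7 N·m clockwise.
Crate: 20.8 × 9.8 = 203.8 N down at 2.42 m → arm 4.169 m, τ = 203.8 × 4.169 = 849.6 N·m clockwise.
Bucket of sand: 21 × 9.8 = 205.8 N down at 1.33 m → arm 5.259 m, τ = 205.8 × 5.259 = 1082 N·m clockwise.
Net load moment about support A = 3256 N·m clockwise.
Reaction R at support B is upward at 0 m, arm 6.589 m → moment R × 6.589 counterclockwise.
Στ = 0 ⇒ R × 6.589 = 3256 ⇒ R = 494 N.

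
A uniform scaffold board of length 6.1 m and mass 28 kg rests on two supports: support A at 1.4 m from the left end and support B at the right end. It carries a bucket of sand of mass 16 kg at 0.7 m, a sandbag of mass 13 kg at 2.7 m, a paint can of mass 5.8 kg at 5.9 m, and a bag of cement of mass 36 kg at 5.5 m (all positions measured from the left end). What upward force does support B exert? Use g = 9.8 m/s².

Sum moments about support A (its reaction then has zero moment arm).
Beam weight: 28 × 9.8 = 274.4 N down at 3.05 m → arm 1.65 m, τ = 274.4 × 1.65 = 452.8 N·m clockwise.
Bucket of sand: 16 × 9.8 = 156.8 N down at 0.7 m → arm 0.7 m, τ = 156.8 × 0.7 = 109.8 N·m counterclockwise.
Sandbag: 13 × 9.8 = 127.4 N down at 2.7 m → arm 1.3 m, τ = 127.4 × 1.3 = 165.6 N·m clockwise.
Paint can: 5.8 × 9.8 = 56.84 N down at 5.9 m → arm 4.5 m, τ = 56.84 × 4.5 = 255.8 N·m clockwise.
Bag of cement: 36 × 9.8 = 352.8 N down at 5.5 m → arm 4.1 m, τ = 352.8 × 4.1 = 1446 N·m clockwise.
Net load moment about support A = 2210 N·m clockwise.
Reaction R at support B is upward at 6.1 m, arm 4.7 m → moment R × 4.7 counterclockwise.
For rotational equilibrium, R × 4.7 = 2210, so R = 470 N.

R_B ≈ 470 N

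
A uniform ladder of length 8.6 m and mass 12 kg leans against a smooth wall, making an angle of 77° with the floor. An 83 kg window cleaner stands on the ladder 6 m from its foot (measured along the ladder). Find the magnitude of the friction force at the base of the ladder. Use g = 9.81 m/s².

Choose the foot of the ladder as the axis so the floor normal and friction both act there and drop out.
Ladder weight 12×9.81 = 117.7 N acts at 4.3 m along the ladder; its horizontal arm is 4.3·cos77° = 0.9673 m → τ = 113.9 N·m clockwise.
Window cleaner: 83×9.81 = 814.2 N at 6 m → arm 1.35 m → τ = 1099 N·m clockwise.
Wall normal N acts horizontally at the top; its moment arm is the height L sinθ = 8.6·sin77° = 8.38 m, counterclockwise.
For rotational equilibrium, N × 8.38 = 1213, so N = 145 N.
ΣFx = 0: friction at the foot balances the wall's push, so f = N_wall = 145 N.

f ≈ 145 N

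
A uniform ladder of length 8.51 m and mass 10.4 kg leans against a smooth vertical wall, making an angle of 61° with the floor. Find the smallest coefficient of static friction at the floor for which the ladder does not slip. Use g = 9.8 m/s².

About the foot of the ladder:
Ladder weight 10.4×9.8 = 101.9 N acts at 4.255 m along the ladder; its horizontal arm is 4.255·cos61° = 2.063 m → τ = 210.2 N·m clockwise.
Wall normal N acts horizontally at the top; its moment arm is the height L sinθ = 8.51·sin61° = 7.443 m, counterclockwise.
Balancing moments: N × 7.443 = 210.2, giving N = 28.24 N.
ΣFx = 0 ⇒ f = N_wall = 28.24 N. ΣFy = 0 ⇒ N_floor = 101.9 N.
μ_min = f / N_floor = 28.24 / 101.9 = 0.277.

μ_min ≈ 0.277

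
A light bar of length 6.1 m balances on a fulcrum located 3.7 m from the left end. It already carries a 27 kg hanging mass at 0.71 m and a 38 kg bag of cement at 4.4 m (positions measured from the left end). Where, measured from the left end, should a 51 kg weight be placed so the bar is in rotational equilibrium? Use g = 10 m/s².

x ≈ 4.76 m from the left end

Sum moments about the fulcrum (at 3.7 m from the left end) (the support reaction has zero arm there).
Hanging mass: 27 × 10 = 270 N down at 0.71 m → arm 2.99 m, τ = 270 × 2.99 = 807.3 N·m counterclockwise.
Bag of cement: 38 × 10 = 380 N down at 4.4 m → arm 0.7 m, τ = 380 × 0.7 = 266 N·m clockwise.
Net moment of existing loads = 541.3 N·m counterclockwise.
The weight weighs 51 × 10 = 510 N and must supply an equal clockwise moment, so its lever arm about the fulcrum is 541.3 / 510 = 1.06 m.
That puts it at 3.7 + 1.06 = 4.76 m from the left end.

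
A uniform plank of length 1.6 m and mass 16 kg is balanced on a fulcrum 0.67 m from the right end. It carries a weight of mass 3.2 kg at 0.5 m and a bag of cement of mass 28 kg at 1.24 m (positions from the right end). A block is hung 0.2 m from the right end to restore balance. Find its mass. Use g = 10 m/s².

Taking torques about the fulcrum (at 0.67 m from the right end):
Beam weight: 16 × 10 = 160 N down at 0.8 m → arm 0.13 m, τ = 160 × 0.13 = 20.8 N·m counterclockwise.
Weight: 3.2 × 10 = 32 N down at 0.5 m → arm 0.17 m, τ = 32 × 0.17 = 5.44 N·m clockwise.
Bag of cement: 28 × 10 = 280 N down at 1.24 m → arm 0.57 m, τ = 280 × 0.57 = 159.6 N·m counterclockwise.
Net moment of known loads = 175 N·m counterclockwise.
An unknown mass m at 0.2 m has arm 0.47 m; its moment is m·g·0.47 clockwise.
For rotational equilibrium, m × 10 × 0.47 = 175, so m = 175 / (10 × 0.47) = 37.2 kg.

m ≈ 37.2 kg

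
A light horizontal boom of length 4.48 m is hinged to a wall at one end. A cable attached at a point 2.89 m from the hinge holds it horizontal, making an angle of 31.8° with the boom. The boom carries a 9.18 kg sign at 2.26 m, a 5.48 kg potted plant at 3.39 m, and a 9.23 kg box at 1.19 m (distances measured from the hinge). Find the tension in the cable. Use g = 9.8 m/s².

T ≈ 324 N

About the hinge:
Sign: 9.18 × 9.8 = 89.96 N down at 2.26 m → arm 2.26 m, τ = 89.96 × 2.26 = 203.3 N·m clockwise.
Potted plant: 5.48 × 9.8 = 53.7 N down at 3.39 m → arm 3.39 m, τ = 53.7 × 3.39 = 182 N·m clockwise.
Box: 9.23 × 9.8 = 90.45 N down at 1.19 m → arm 1.19 m, τ = 90.45 × 1.19 = 107.6 N·m clockwise.
Total clockwise load moment = 492.9 N·m.
The cable tension T acts at 2.89 m; only its component perpendicular to the boom, T sinθ, produces torque. sin 31.8° = 0.527.
Στ = 0 ⇒ T × 2.89 × 0.527 = 492.9 ⇒ T = 492.9 / 1.523 = 324 N.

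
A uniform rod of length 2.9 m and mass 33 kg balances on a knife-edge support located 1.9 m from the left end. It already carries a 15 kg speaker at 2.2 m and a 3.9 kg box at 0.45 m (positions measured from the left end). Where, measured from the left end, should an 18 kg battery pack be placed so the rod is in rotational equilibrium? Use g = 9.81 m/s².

x ≈ 2.79 m from the left end

Sum moments about the knife-edge support (at 1.9 m from the left end) (the support reaction has zero arm there).
Beam weight: 33 × 9.81 = 323.7 N down at 1.45 m → arm 0.45 m, τ = 323.7 × 0.45 = 145.7 N·m counterclockwise.
Speaker: 15 × 9.81 = 147.2 N down at 2.2 m → arm 0.3 m, τ = 147.2 × 0.3 = 44.16 N·m clockwise.
Box: 3.9 × 9.81 = 38.26 N down at 0.45 m → arm 1.45 m, τ = 38.26 × 1.45 = 55.48 N·m counterclockwise.
Net moment of existing loads = 157 N·m counterclockwise.
The battery pack weighs 18 × 9.81 = 176.6 N and must supply an equal clockwise moment, so its lever arm about the knife-edge support is 157 / 176.6 = 0.889 m.
That puts it at 1.9 + 0.889 = 2.79 m from the left end.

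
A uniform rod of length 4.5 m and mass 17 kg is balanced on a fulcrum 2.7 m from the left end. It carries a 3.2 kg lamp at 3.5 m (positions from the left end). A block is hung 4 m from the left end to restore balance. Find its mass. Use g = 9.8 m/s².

Take moments about the fulcrum (at 2.7 m from the left end).
Beam weight: 17 × 9.8 = 166.6 N down at 2.25 m → arm 0.45 m, τ = 166.6 × 0.45 = 74.97 N·m counterclockwise.
Lamp: 3.2 × 9.8 = 31.36 N down at 3.5 m → arm 0.8 m, τ = 31.36 × 0.8 = 25.09 N·m clockwise.
Net moment of known loads = 49.88 N·m counterclockwise.
An unknown mass m at 4 m has arm 1.3 m; its moment is m·g·1.3 clockwise.
Στ = 0 ⇒ m × 9.8 × 1.3 = 49.88 ⇒ m = 49.88 / (9.8 × 1.3) = 3.92 kg.

m ≈ 3.92 kg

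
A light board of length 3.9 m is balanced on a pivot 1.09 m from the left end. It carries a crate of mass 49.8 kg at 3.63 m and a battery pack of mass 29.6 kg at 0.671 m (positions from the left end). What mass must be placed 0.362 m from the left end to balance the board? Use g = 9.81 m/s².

About the pivot (at 1.09 m from the left end):
Crate: 49.8 × 9.81 = 488.5 N down at 3.63 m → arm 2.54 m, τ = 488.5 × 2.54 = 1241 N·m clockwise.
Battery pack: 29.6 × 9.81 = 290.4 N down at 0.671 m → arm 0.419 m, τ = 290.4 × 0.419 = 121.7 N·m counterclockwise.
Net moment of known loads = 1119 N·m clockwise.
An unknown mass m at 0.362 m has arm 0.728 m; its moment is m·g·0.728 counterclockwise.
Στ = 0 ⇒ m × 9.81 × 0.728 = 1119 ⇒ m = 1119 / (9.81 × 0.728) = 157 kg.

m ≈ 157 kg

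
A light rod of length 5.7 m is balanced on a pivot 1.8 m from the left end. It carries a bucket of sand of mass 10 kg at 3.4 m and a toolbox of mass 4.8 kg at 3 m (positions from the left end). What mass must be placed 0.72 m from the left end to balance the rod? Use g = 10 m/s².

Sum moments about the pivot (at 1.8 m from the left end) (the support reaction has zero arm there).
Bucket of sand: 10 × 10 = 100 N down at 3.4 m → arm 1.6 m, τ = 100 × 1.6 = 160 N·m clockwise.
Toolbox: 4.8 × 10 = 48 N down at 3 m → arm 1.2 m, τ = 48 × 1.2 = 57.6 N·m clockwise.
Net moment of known loads = 217.6 N·m clockwise.
An unknown mass m at 0.72 m has arm 1.08 m; its moment is m·g·1.08 counterclockwise.
Balancing moments: m × 10 × 1.08 = 217.6, giving m = 217.6 / (10 × 1.08) = 20.1 kg.

m ≈ 20.1 kg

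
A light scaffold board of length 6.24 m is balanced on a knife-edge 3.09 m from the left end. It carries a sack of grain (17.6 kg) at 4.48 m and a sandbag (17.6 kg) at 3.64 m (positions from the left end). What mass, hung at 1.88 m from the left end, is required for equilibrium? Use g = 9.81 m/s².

Sum moments about the knife-edge (at 3.09 m from the left end) (the support reaction has zero arm there).
Sack of grain: 17.6 × 9.81 = 172.7 N down at 4.48 m → arm 1.39 m, τ = 172.7 × 1.39 = 240.1 N·m clockwise.
Sandbag: 17.6 × 9.81 = 172.7 N down at 3.64 m → arm 0.55 m, τ = 172.7 × 0.55 = 94.98 N·m clockwise.
Net moment of known loads = 335.1 N·m clockwise.
An unknown mass m at 1.88 m has arm 1.21 m; its moment is m·g·1.21 counterclockwise.
Στ = 0 ⇒ m × 9.81 × 1.21 = 335.1 ⇒ m = 335.1 / (9.81 × 1.21) = 28.2 kg.

m ≈ 28.2 kg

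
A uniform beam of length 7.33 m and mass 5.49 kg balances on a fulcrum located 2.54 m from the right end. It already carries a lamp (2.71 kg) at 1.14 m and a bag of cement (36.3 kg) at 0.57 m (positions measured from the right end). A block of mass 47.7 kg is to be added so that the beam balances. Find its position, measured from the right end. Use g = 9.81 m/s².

x ≈ 3.99 m from the right end

About the fulcrum (at 2.54 m from the right end):
Beam weight: 5.49 × 9.81 = 53.86 N down at 3.665 m → arm 1.125 m, τ = 53.86 × 1.125 = 60.59 N·m counterclockwise.
Lamp: 2.71 × 9.81 = 26.59 N down at 1.14 m → arm 1.4 m, τ = 26.59 × 1.4 = 37.23 N·m clockwise.
Bag of cement: 36.3 × 9.81 = 356.1 N down at 0.57 m → arm 1.97 m, τ = 356.1 × 1.97 = 701.5 N·m clockwise.
Net moment of existing loads = 678.1 N·m clockwise.
The block weighs 47.7 × 9.81 = 467.9 N and must supply an equal counterclockwise moment, so its lever arm about the fulcrum is 678.1 / 467.9 = 1.45 m.
That puts it at 2.54 + 1.45 = 3.99 m from the right end.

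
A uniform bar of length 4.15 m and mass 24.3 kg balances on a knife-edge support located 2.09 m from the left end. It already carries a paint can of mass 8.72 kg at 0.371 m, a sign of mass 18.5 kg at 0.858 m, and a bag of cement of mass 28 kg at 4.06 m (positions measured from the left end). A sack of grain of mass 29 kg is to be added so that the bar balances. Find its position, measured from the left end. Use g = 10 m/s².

Taking torques about the knife-edge support (at 2.09 m from the left end):
Beam weight: 24.3 × 10 = 243 N down at 2.075 m → arm 0.015 m, τ = 243 × 0.015 = 3.645 N·m counterclockwise.
Paint can: 8.72 × 10 = 87.2 N down at 0.371 m → arm 1.719 m, τ = 87.2 × 1.719 = 149.9 N·m counterclockwise.
Sign: 18.5 × 10 = 185 N down at 0.858 m → arm 1.232 m, τ = 185 × 1.232 = 227.9 N·m counterclockwise.
Bag of cement: 28 × 10 = 280 N down at 4.06 m → arm 1.97 m, τ = 280 × 1.97 = 551.6 N·m clockwise.
Net moment of existing loads = 170.2 N·m clockwise.
The sack of grain weighs 29 × 10 = 290 N and must supply an equal counterclockwise moment, so its lever arm about the knife-edge support is 170.2 / 290 = 0.587 m.
That puts it at 2.09 − 0.587 = 1.5 m from the left end.

x ≈ 1.5 m from the left end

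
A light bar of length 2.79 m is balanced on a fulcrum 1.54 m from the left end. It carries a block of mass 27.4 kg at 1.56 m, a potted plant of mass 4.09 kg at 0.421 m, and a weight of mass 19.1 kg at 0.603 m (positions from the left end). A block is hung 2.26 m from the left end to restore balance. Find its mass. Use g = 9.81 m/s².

Sum moments about the fulcrum (at 1.54 m from the left end) (the support reaction has zero arm there).
Block: 27.4 × 9.81 = 268.8 N down at 1.56 m → arm 0.02 m, τ = 268.8 × 0.02 = 5.376 N·m clockwise.
Potted plant: 4.09 × 9.81 = 40.12 N down at 0.421 m → arm 1.119 m, τ = 40.12 × 1.119 = 44.89 N·m counterclockwise.
Weight: 19.1 × 9.81 = 187.4 N down at 0.603 m → arm 0.937 m, τ = 187.4 × 0.937 = 175.6 N·m counterclockwise.
Net moment of known loads = 215.1 N·m counterclockwise.
An unknown mass m at 2.26 m has arm 0.72 m; its moment is m·g·0.72 clockwise.
Στ = 0 ⇒ m × 9.81 × 0.72 = 215.1 ⇒ m = 215.1 / (9.81 × 0.72) = 30.5 kg.

m ≈ 30.5 kg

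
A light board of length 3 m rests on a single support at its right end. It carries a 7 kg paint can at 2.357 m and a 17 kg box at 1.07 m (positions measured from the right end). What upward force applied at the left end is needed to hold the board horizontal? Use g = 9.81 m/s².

Taking torques about the right end:
Paint can: 7 × 9.81 = 68.67 N down at 2.357 m → arm 2.357 m, τ = 68.67 × 2.357 = 161.9 N·m counterclockwise.
Box: 17 × 9.81 = 166.8 N down at 1.07 m → arm 1.07 m, τ = 166.8 × 1.07 = 178.5 N·m counterclockwise.
Net moment of the loads = 340.4 N·m counterclockwise.
The upward force F acts at the left end, arm 3 m, giving F × 3 clockwise.
For rotational equilibrium, F × 3 = 340.4, so F = 340.4 / 3 = 113 N.

F ≈ 113 N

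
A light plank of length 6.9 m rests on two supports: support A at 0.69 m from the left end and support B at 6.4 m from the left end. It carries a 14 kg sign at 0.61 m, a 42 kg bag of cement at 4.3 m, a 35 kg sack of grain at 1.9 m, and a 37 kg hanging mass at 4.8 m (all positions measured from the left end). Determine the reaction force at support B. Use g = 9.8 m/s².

About support A:
Sign: 14 × 9.8 = 137.2 N down at 0.61 m → arm 0.08 m, τ = 137.2 × 0.08 = 10.98 N·m counterclockwise.
Bag of cement: 42 × 9.8 = 411.6 N down at 4.3 m → arm 3.61 m, τ = 411.6 × 3.61 = 1486 N·m clockwise.
Sack of grain: 35 × 9.8 = 343 N down at 1.9 m → arm 1.21 m, τ = 343 × 1.21 = 415 N·m clockwise.
Hanging mass: 37 × 9.8 = 362.6 N down at 4.8 m → arm 4.11 m, τ = 362.6 × 4.11 = 1490 N·m clockwise.
Net load moment about support A = 3380 N·m clockwise.
Reaction R at support B is upward at 6.4 m, arm 5.71 m → moment R × 5.71 counterclockwise.
For rotational equilibrium, R × 5.71 = 3380, so R = 592 N.

R_B ≈ 592 N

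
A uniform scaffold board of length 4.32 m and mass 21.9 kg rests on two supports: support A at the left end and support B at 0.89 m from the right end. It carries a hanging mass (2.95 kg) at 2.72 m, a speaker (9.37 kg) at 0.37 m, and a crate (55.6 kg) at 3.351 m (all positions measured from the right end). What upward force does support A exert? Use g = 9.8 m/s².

R_A ≈ 472 N

Choose support B as the axis so its reaction then has zero moment arm.
Beam weight: 21.9 × 9.8 = 214.6 N down at 2.16 m → arm 1.27 m, τ = 214.6 × 1.27 = 272.5 N·m counterclockwise.
Hanging mass: 2.95 × 9.8 = 28.91 N down at 2.72 m → arm 1.83 m, τ = 28.91 × 1.83 = 52.91 N·m counterclockwise.
Speaker: 9.37 × 9.8 = 91.83 N down at 0.37 m → arm 0.52 m, τ = 91.83 × 0.52 = 47.75 N·m clockwise.
Crate: 55.6 × 9.8 = 544.9 N down at 3.351 m → arm 2.461 m, τ = 544.9 × 2.461 = 1341 N·m counterclockwise.
Net load moment about support B = 1619 N·m counterclockwise.
Reaction R at support A is upward at 4.32 m, arm 3.43 m → moment R × 3.43 clockwise.
Setting net torque to zero: R × 3.43 = 1619 → R = 472 N.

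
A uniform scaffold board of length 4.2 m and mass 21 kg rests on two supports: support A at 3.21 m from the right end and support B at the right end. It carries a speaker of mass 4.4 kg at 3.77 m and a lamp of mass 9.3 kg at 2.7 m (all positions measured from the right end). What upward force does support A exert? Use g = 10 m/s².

R_A ≈ 267 N

Take moments about support B.
Beam weight: 21 × 10 = 210 N down at 2.1 m → arm 2.1 m, τ = 210 × 2.1 = 441 N·m counterclockwise.
Speaker: 4.4 × 10 = 44 N down at 3.77 m → arm 3.77 m, τ = 44 × 3.77 = 165.9 N·m counterclockwise.
Lamp: 9.3 × 10 = 93 N down at 2.7 m → arm 2.7 m, τ = 93 × 2.7 = 251.1 N·m counterclockwise.
Net load moment about support B = 858 N·m counterclockwise.
Reaction R at support A is upward at 3.21 m, arm 3.21 m → moment R × 3.21 clockwise.
Setting net torque to zero: R × 3.21 = 858 → R = 267 N.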